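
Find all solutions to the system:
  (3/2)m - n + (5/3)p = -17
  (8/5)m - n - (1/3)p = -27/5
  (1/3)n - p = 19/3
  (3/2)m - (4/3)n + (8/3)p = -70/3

m = -4, n = 1, p = -6

Row-reduce the augmented matrix:
R1 ← R1 / (3/2).
R2 ← R2 − 8/5·R1.
R4 ← R4 − 3/2·R1.
R2 ← R2 / (1/15).
R1 ← R1 + 2/3·R2.
R3 ← R3 − 1/3·R2.
R4 ← R4 + 1/3·R2.
R3 ← R3 / (86/9).
R1 ← R1 + 20·R3.
R2 ← R2 + 95/3·R3.
R4 ← R4 + 86/9·R3.
R4 reduces to 0 = 0, so the extra equation is consistent.
Reading off the reduced rows gives m = -4, n = 1, p = -6.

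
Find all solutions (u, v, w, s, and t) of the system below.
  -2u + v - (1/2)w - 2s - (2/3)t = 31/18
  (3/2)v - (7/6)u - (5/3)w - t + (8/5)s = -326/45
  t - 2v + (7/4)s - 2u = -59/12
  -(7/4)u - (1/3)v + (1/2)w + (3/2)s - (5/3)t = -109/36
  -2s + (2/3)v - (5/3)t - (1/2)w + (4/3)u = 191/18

u = 5/3, v = -3, w = -1, s = -3, t = -7/3

Row-reduce the augmented matrix:
R1 ← R1 / (-2).
R2 ← R2 + 7/6·R1.
R3 ← R3 + 2·R1.
R4 ← R4 + 7/4·R1.
R5 ← R5 − 4/3·R1.
R2 ← R2 / (11/12).
R1 ← R1 + 1/2·R2.
R3 ← R3 + 3·R2.
R4 ← R4 + 29/24·R2.
R5 ← R5 − 4/3·R2.
R3 ← R3 / (-4).
R1 ← R1 + 1/2·R3.
R2 ← R2 + 3/2·R3.
R4 ← R4 + 7/8·R3.
R5 ← R5 − 7/6·R3.
R4 ← R4 / (86507/21120).
R1 ← R1 − 1599/1760·R4.
R2 ← R2 + 3139/1760·R4.
R3 ← R3 + 2817/880·R4.
R5 ← R5 + 1739/480·R4.
R5 ← R5 / (-2277829/778563).
R1 ← R1 − 115348/259521·R5.
R2 ← R2 + 115262/86507·R5.
R3 ← R3 + 346696/259521·R5.
R4 ← R4 + 115060/259521·R5.
Reading off the reduced rows gives u = 5/3, v = -3, w = -1, s = -3, t = -7/3.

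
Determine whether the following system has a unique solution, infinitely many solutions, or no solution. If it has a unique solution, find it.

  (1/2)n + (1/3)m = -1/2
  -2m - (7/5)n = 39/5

m = -6, n = 3

Row-reduce the augmented matrix:
R1 ← R1 / (1/3).
R2 ← R2 + 2·R1.
R2 ← R2 / (8/5).
R1 ← R1 − 3/2·R2.
Reading off the reduced rows gives m = -6, n = 3.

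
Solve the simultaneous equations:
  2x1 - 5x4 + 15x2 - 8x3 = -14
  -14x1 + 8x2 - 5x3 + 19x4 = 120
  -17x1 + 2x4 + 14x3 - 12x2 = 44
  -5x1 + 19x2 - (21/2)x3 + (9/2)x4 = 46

infinitely many solutions

Row-reduce:
R1 ← R1 / (2).
R2 ← R2 + 14·R1.
R3 ← R3 + 17·R1.
R4 ← R4 + 5·R1.
R2 ← R2 / (113).
R1 ← R1 − 15/2·R2.
R3 ← R3 − 231/2·R2.
R4 ← R4 − 113/2·R2.
R3 ← R3 / (1887/226).
R1 ← R1 − 11/226·R3.
R2 ← R2 + 61/113·R3.
Rank is 3 with 4 unknowns, leaving x4 free.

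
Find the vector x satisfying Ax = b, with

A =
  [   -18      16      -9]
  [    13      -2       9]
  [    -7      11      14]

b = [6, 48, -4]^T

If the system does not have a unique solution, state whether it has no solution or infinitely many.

x_1 = 6, x_2 = 6, x_3 = -2

Row-reduce the augmented matrix:
R1 ← R1 / (-18).
R2 ← R2 − 13·R1.
R3 ← R3 + 7·R1.
R2 ← R2 / (86/9).
R1 ← R1 + 8/9·R2.
R3 ← R3 − 43/9·R2.
R3 ← R3 / (65/4).
R1 ← R1 − 63/86·R3.
R2 ← R2 − 45/172·R3.
Reading off the reduced rows gives x_1 = 6, x_2 = 6, x_3 = -2.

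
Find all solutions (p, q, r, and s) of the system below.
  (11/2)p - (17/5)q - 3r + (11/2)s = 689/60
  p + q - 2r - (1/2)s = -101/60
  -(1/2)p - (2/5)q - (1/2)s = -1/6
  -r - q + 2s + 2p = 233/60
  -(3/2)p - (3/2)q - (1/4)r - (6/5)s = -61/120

Row-reduce the augmented matrix:
R1 ← R1 / (11/2).
R2 ← R2 − 1·R1.
R3 ← R3 + 1/2·R1.
R4 ← R4 − 2·R1.
R5 ← R5 + 3/2·R1.
R2 ← R2 / (89/55).
R1 ← R1 + 34/55·R2.
R3 ← R3 + 39/55·R2.
R4 ← R4 − 13/55·R2.
R5 ← R5 + 267/110·R2.
R3 ← R3 / (-81/89).
R1 ← R1 + 98/89·R3.
R2 ← R2 + 80/89·R3.
R4 ← R4 − 27/89·R3.
R5 ← R5 + 13/4·R3.
Swap R4 and R5.
R4 ← R4 / (143/360).
R1 ← R1 − 11/9·R4.
R2 ← R2 + 5/18·R4.
R3 ← R3 − 13/18·R4.
R5 reduces to 0 = 0, so the extra equation is consistent.
Reading off the reduced rows gives p = 12/5, q = -7/4, r = 4/3, s = -2/3.

p = 12/5, q = -7/4, r = 4/3, s = -2/3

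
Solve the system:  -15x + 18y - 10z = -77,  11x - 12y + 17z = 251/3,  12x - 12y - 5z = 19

x = 4/3, y = -3/2, z = 3

Row-reduce the augmented matrix:
R1 ← R1 / (-15).
R2 ← R2 − 11·R1.
R3 ← R3 − 12·R1.
R2 ← R2 / (6/5).
R1 ← R1 + 6/5·R2.
R3 ← R3 − 12/5·R2.
R3 ← R3 / (-97/3).
R1 ← R1 − 31/3·R3.
R2 ← R2 − 145/18·R3.
Reading off the reduced rows gives x = 4/3, y = -3/2, z = 3.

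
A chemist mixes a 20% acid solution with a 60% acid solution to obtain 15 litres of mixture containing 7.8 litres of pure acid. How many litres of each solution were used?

litres of solution A: 3, litres of solution B: 12

Let a = litres of solution A, b = litres of solution B.
  a + b = 15
  (1/5)a + (3/5)b = 39/5
Row-reduce the augmented matrix:
R2 ← R2 − 1/5·R1.
R2 ← R2 / (2/5).
R1 ← R1 − 1·R2.
Reading off the reduced rows gives a = 3, b = 12.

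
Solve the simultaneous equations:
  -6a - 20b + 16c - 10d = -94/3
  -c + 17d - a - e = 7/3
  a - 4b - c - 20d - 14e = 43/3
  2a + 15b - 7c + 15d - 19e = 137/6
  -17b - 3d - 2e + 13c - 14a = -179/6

a = 2/3, b = -1/2, c = -7/3, d = 0, e = -2/3

Row-reduce the augmented matrix:
R1 ← R1 / (-6).
R2 ← R2 + 1·R1.
R3 ← R3 − 1·R1.
R4 ← R4 − 2·R1.
R5 ← R5 + 14·R1.
R2 ← R2 / (10/3).
R1 ← R1 − 10/3·R2.
R3 ← R3 + 22/3·R2.
R4 ← R4 − 25/3·R2.
R5 ← R5 − 89/3·R2.
R3 ← R3 / (-32/5).
R1 ← R1 − 1·R3.
R2 ← R2 + 11/10·R3.
R4 ← R4 − 15/2·R3.
R5 ← R5 − 83/10·R3.
R4 ← R4 / (-785/64).
R1 ← R1 + 447/32·R4.
R2 ← R2 − 145/64·R4.
R3 ← R3 + 97/32·R4.
R5 ← R5 + 7721/64·R4.
R5 ← R5 / (262899/785).
R1 ← R1 − 30521/785·R5.
R2 ← R2 + 639/157·R5.
R3 ← R3 − 8871/785·R5.
R4 ← R4 − 2271/785·R5.
Reading off the reduced rows gives a = 2/3, b = -1/2, c = -7/3, d = 0, e = -2/3.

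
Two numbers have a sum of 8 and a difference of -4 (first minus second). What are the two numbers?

first number: 2, second number: 6

Let x = first number, y = second number.
  x + y = 8
  x - y = -4
Row-reduce the augmented matrix:
R2 ← R2 − 1·R1.
R2 ← R2 / (-2).
R1 ← R1 − 1·R2.
Reading off the reduced rows gives x = 2, y = 6.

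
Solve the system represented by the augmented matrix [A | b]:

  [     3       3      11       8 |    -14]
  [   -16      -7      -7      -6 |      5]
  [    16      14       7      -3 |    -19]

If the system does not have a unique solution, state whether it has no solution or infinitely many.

Row-reduce:
R1 ← R1 / (3).
R2 ← R2 + 16·R1.
R3 ← R3 − 16·R1.
R2 ← R2 / (9).
R1 ← R1 − 1·R2.
R3 ← R3 + 2·R2.
R3 ← R3 / (-1085/27).
R1 ← R1 + 56/27·R3.
R2 ← R2 − 155/27·R3.
Rank is 3 with 4 unknowns, leaving x_4 free.

infinitely many solutions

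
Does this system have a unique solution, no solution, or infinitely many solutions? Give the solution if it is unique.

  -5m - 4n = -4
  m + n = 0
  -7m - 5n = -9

Row-reduce:
R1 ← R1 / (-5).
R2 ← R2 − 1·R1.
R3 ← R3 + 7·R1.
R2 ← R2 / (1/5).
R1 ← R1 − 4/5·R2.
R3 ← R3 − 3/5·R2.
Row 3 reduces to 0 = -1, a contradiction. The system is inconsistent.

no solution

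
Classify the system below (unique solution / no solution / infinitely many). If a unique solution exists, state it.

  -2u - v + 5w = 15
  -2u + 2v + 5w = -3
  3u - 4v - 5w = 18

u = 3, v = -6, w = 3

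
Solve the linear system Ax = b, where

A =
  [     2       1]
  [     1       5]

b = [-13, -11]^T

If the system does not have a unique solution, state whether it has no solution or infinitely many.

Row-reduce the augmented matrix:
R1 ← R1 / (2).
R2 ← R2 − 1·R1.
R2 ← R2 / (9/2).
R1 ← R1 − 1/2·R2.
Reading off the reduced rows gives x_1 = -6, x_2 = -1.

x_1 = -6, x_2 = -1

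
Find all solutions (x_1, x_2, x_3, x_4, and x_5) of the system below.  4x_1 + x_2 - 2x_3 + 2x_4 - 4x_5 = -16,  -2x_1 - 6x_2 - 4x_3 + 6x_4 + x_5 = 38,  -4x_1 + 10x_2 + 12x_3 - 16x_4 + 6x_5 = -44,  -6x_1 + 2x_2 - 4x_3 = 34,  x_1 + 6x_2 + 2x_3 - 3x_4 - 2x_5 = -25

infinitely many solutions

Row-reduce:
R1 ← R1 / (4).
R2 ← R2 + 2·R1.
R3 ← R3 + 4·R1.
R4 ← R4 + 6·R1.
R5 ← R5 − 1·R1.
R2 ← R2 / (-11/2).
R1 ← R1 − 1/4·R2.
R3 ← R3 − 11·R2.
R4 ← R4 − 7/2·R2.
R5 ← R5 − 23/4·R2.
Swap R3 and R4.
R3 ← R3 / (-112/11).
R1 ← R1 + 8/11·R3.
R2 ← R2 − 10/11·R3.
R5 ← R5 + 30/11·R3.
Swap R4 and R5.
R4 ← R4 / (51/28).
R1 ← R1 − 2/7·R4.
R2 ← R2 + 17/28·R4.
R3 ← R3 + 41/56·R4.
Rank is 4 with 5 unknowns, leaving x_5 free.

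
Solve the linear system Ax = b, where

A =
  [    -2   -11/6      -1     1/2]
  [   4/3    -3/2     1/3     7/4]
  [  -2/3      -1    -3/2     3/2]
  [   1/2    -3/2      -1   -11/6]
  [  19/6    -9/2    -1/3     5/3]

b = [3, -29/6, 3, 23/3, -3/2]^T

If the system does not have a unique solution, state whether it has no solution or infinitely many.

Row-reduce:
R1 ← R1 / (-2).
R2 ← R2 − 4/3·R1.
R3 ← R3 + 2/3·R1.
R4 ← R4 − 1/2·R1.
R5 ← R5 − 19/6·R1.
R2 ← R2 / (-49/18).
R1 ← R1 − 11/12·R2.
R3 ← R3 + 7/18·R2.
R4 ← R4 + 47/24·R2.
R5 ← R5 + 533/72·R2.
R3 ← R3 / (-47/42).
R1 ← R1 − 19/49·R3.
R2 ← R2 − 6/49·R3.
R4 ← R4 + 99/98·R3.
R5 ← R5 + 99/98·R3.
R4 ← R4 / (-65411/15792).
R1 ← R1 − 2133/2632·R4.
R2 ← R2 + 429/658·R4.
R3 ← R3 + 87/94·R4.
R5 ← R5 + 65411/15792·R4.
Row 5 reduces to 0 = 1/2, a contradiction. The system is inconsistent.

no solution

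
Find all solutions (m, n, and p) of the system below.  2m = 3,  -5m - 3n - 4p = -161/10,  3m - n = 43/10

m = 3/2, n = 1/5, p = 2

Row-reduce the augmented matrix:
R1 ← R1 / (2).
R2 ← R2 + 5·R1.
R3 ← R3 − 3·R1.
R2 ← R2 / (-3).
R3 ← R3 + 1·R2.
R3 ← R3 / (4/3).
R2 ← R2 − 4/3·R3.
Reading off the reduced rows gives m = 3/2, n = 1/5, p = 2.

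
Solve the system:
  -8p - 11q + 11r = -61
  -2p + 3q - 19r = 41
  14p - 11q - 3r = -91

Row-reduce the augmented matrix:
R1 ← R1 / (-8).
R2 ← R2 + 2·R1.
R3 ← R3 − 14·R1.
R2 ← R2 / (23/4).
R1 ← R1 − 11/8·R2.
R3 ← R3 + 121/4·R2.
R3 ← R3 / (-2258/23).
R1 ← R1 − 88/23·R3.
R2 ← R2 + 87/23·R3.
Reading off the reduced rows gives p = -2, q = 6, r = -1.

p = -2, q = 6, r = -1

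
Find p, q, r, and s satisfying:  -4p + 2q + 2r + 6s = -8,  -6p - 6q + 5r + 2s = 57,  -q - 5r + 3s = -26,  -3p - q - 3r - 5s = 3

p = -1, q = -5, r = 5, s = -2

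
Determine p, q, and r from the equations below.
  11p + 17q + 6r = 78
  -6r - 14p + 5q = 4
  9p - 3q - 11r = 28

Row-reduce the augmented matrix:
R1 ← R1 / (11).
R2 ← R2 + 14·R1.
R3 ← R3 − 9·R1.
R2 ← R2 / (293/11).
R1 ← R1 − 17/11·R2.
R3 ← R3 + 186/11·R2.
R3 ← R3 / (-4357/293).
R1 ← R1 − 132/293·R3.
R2 ← R2 − 18/293·R3.
Reading off the reduced rows gives p = 2, q = 4, r = -2.

p = 2, q = 4, r = -2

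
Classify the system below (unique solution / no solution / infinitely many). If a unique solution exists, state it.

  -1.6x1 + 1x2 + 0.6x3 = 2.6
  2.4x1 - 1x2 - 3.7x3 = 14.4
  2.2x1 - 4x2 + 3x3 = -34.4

x1 = -2, x2 = 3, x3 = -6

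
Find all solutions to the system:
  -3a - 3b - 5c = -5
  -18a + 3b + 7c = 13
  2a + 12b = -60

a = 0, b = -5, c = 4

Row-reduce the augmented matrix:
R1 ← R1 / (-3).
R2 ← R2 + 18·R1.
R3 ← R3 − 2·R1.
R2 ← R2 / (21).
R1 ← R1 − 1·R2.
R3 ← R3 − 10·R2.
R3 ← R3 / (-440/21).
R1 ← R1 + 2/21·R3.
R2 ← R2 − 37/21·R3.
Reading off the reduced rows gives a = 0, b = -5, c = 4.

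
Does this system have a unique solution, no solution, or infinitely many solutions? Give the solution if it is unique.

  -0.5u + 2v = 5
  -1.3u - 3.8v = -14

Row-reduce the augmented matrix:
R1 ← R1 / (-1/2).
R2 ← R2 + 13/10·R1.
R2 ← R2 / (-9).
R1 ← R1 + 4·R2.
Reading off the reduced rows gives u = 2, v = 3.

u = 2, v = 3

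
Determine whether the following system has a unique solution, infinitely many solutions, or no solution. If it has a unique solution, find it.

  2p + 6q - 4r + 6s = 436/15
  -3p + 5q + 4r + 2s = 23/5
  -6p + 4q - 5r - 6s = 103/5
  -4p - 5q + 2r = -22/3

p = -5/3, q = 8/5, r = -3, s = 9/5

Row-reduce the augmented matrix:
R1 ← R1 / (2).
R2 ← R2 + 3·R1.
R3 ← R3 + 6·R1.
R4 ← R4 + 4·R1.
R2 ← R2 / (14).
R1 ← R1 − 3·R2.
R3 ← R3 − 22·R2.
R4 ← R4 − 7·R2.
R3 ← R3 / (-97/7).
R1 ← R1 + 11/7·R3.
R2 ← R2 + 1/7·R3.
R4 ← R4 + 5·R3.
R4 ← R4 / (1631/194).
R1 ← R1 − 241/194·R4.
R2 ← R2 − 163/194·R4.
R3 ← R3 − 37/97·R4.
Reading off the reduced rows gives p = -5/3, q = 8/5, r = -3, s = 9/5.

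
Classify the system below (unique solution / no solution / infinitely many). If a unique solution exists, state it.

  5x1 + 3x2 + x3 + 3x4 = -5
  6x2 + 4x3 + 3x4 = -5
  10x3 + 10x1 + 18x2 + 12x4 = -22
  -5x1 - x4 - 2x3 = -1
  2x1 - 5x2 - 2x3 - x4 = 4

no solution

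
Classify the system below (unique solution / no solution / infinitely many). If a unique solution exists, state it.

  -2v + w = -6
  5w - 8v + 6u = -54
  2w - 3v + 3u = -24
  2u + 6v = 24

u = -6, v = 6, w = 6

Row-reduce the augmented matrix:
Swap R1 and R2.
R1 ← R1 / (6).
R3 ← R3 − 3·R1.
R4 ← R4 − 2·R1.
R2 ← R2 / (-2).
R1 ← R1 + 4/3·R2.
R3 ← R3 − 1·R2.
R4 ← R4 − 26/3·R2.
Swap R3 and R4.
R3 ← R3 / (8/3).
R1 ← R1 − 1/6·R3.
R2 ← R2 + 1/2·R3.
R4 reduces to 0 = 0, so the extra equation is consistent.
Reading off the reduced rows gives u = -6, v = 6, w = 6.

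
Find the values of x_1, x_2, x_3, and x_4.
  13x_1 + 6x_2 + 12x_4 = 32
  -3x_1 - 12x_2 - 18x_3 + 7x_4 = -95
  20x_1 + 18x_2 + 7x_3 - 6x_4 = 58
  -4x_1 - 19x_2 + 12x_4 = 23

Row-reduce the augmented matrix:
R1 ← R1 / (13).
R2 ← R2 + 3·R1.
R3 ← R3 − 20·R1.
R4 ← R4 + 4·R1.
R2 ← R2 / (-138/13).
R1 ← R1 − 6/13·R2.
R3 ← R3 − 114/13·R2.
R4 ← R4 + 223/13·R2.
R3 ← R3 / (-181/23).
R1 ← R1 + 18/23·R3.
R2 ← R2 − 39/23·R3.
R4 ← R4 − 669/23·R3.
R4 ← R4 / (-65897/1086).
R1 ← R1 − 539/181·R4.
R2 ← R2 + 4835/1086·R4.
R3 ← R3 − 377/181·R4.
Reading off the reduced rows gives x_1 = 2, x_2 = -1, x_3 = 6, x_4 = 1.

x_1 = 2, x_2 = -1, x_3 = 6, x_4 = 1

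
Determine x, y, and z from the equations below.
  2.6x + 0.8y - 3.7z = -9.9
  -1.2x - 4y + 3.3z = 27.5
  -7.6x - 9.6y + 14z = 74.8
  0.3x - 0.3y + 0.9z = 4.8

x = 2, y = -5, z = 3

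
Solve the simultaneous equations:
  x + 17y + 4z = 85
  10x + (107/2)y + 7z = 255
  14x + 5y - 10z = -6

no solution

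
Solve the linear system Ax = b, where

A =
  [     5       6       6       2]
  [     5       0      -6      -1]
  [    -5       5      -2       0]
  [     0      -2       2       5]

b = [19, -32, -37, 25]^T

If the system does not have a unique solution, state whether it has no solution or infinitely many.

x_1 = 1, x_2 = -4, x_3 = 6, x_4 = 1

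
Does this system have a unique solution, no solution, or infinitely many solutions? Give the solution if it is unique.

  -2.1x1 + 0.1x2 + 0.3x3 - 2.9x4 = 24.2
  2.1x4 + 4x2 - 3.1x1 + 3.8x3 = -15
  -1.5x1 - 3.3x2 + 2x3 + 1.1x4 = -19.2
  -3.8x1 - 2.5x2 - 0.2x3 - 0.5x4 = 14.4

x1 = -4, x2 = 2, x3 = -6, x4 = -6

Row-reduce the augmented matrix:
R1 ← R1 / (-21/10).
R2 ← R2 + 31/10·R1.
R3 ← R3 + 3/2·R1.
R4 ← R4 + 19/5·R1.
R2 ← R2 / (809/210).
R1 ← R1 + 1/21·R2.
R3 ← R3 + 118/35·R2.
R4 ← R4 + 563/210·R2.
R3 ← R3 / (7643/1618).
R1 ← R1 + 82/809·R3.
R2 ← R2 − 705/809·R3.
R4 ← R4 − 12891/8090·R3.
R4 ← R4 / (2382589/382150).
R1 ← R1 − 62967/38215·R4.
R2 ← R2 − 314/7643·R4.
R3 ← R3 − 70834/38215·R4.
Reading off the reduced rows gives x1 = -4, x2 = 2, x3 = -6, x4 = -6.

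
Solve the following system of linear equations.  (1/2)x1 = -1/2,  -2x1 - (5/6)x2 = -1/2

x1 = -1, x2 = 3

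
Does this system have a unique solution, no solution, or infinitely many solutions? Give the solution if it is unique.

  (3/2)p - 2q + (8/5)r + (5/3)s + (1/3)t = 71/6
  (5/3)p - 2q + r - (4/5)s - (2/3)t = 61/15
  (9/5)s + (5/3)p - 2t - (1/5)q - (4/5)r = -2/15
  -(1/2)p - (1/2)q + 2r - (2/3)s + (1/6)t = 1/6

Row-reduce:
R1 ← R1 / (3/2).
R2 ← R2 − 5/3·R1.
R3 ← R3 − 5/3·R1.
R4 ← R4 + 1/2·R1.
R2 ← R2 / (2/9).
R1 ← R1 + 4/3·R2.
R3 ← R3 − 91/45·R2.
R4 ← R4 + 7/6·R2.
R3 ← R3 / (9/2).
R1 ← R1 + 18/5·R3.
R2 ← R2 + 7/2·R3.
R4 ← R4 + 31/20·R3.
R4 ← R4 / (-12913/2250).
R1 ← R1 − 558/125·R4.
R2 ← R2 − 1529/225·R4.
R3 ← R3 − 1204/225·R4.
Rank is 4 with 5 unknowns, leaving t free.

infinitely many solutions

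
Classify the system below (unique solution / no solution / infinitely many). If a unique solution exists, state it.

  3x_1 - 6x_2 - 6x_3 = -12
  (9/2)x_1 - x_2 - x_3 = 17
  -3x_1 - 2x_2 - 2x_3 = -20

no solution

Row-reduce:
R1 ← R1 / (3).
R2 ← R2 − 9/2·R1.
R3 ← R3 + 3·R1.
R2 ← R2 / (8).
R1 ← R1 + 2·R2.
R3 ← R3 + 8·R2.
Row 3 reduces to 0 = 3, a contradiction. The system is inconsistent.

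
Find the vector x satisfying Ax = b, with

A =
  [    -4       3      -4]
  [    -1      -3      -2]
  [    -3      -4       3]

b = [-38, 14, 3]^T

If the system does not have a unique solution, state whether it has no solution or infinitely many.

Row-reduce the augmented matrix:
R1 ← R1 / (-4).
R2 ← R2 + 1·R1.
R3 ← R3 + 3·R1.
R2 ← R2 / (-15/4).
R1 ← R1 + 3/4·R2.
R3 ← R3 + 25/4·R2.
R3 ← R3 / (23/3).
R1 ← R1 − 6/5·R3.
R2 ← R2 − 4/15·R3.
Reading off the reduced rows gives x_1 = 6, x_2 = -6, x_3 = -1.

x_1 = 6, x_2 = -6, x_3 = -1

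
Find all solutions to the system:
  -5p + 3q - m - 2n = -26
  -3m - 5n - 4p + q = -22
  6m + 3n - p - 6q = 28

infinitely many solutions

Row-reduce:
R1 ← R1 / (-1).
R2 ← R2 + 3·R1.
R3 ← R3 − 6·R1.
R1 ← R1 − 2·R2.
R3 ← R3 + 9·R2.
R3 ← R3 / (68).
R1 ← R1 + 17·R3.
R2 ← R2 − 11·R3.
Rank is 3 with 4 unknowns, leaving q free.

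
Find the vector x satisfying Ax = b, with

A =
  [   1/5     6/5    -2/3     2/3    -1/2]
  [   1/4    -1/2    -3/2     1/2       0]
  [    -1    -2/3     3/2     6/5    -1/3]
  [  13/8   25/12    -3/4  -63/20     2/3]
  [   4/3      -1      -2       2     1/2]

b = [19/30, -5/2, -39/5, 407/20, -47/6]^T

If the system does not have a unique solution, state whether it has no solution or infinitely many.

no solution

Row-reduce:
R1 ← R1 / (1/5).
R2 ← R2 − 1/4·R1.
R3 ← R3 + 1·R1.
R4 ← R4 − 13/8·R1.
R5 ← R5 − 4/3·R1.
R2 ← R2 / (-2).
R1 ← R1 − 6·R2.
R3 ← R3 − 16/3·R2.
R4 ← R4 + 23/3·R2.
R5 ← R5 + 9·R2.
R3 ← R3 / (-65/18).
R1 ← R1 + 16/3·R3.
R2 ← R2 − 1/3·R3.
R4 ← R4 − 65/9·R3.
R5 ← R5 − 49/9·R3.
Swap R4 and R5.
R4 ← R4 / (8873/1950).
R1 ← R1 + 991/325·R4.
R2 ← R2 − 327/650·R4.
R3 ← R3 + 328/325·R4.
Row 5 reduces to 0 = 1, a contradiction. The system is inconsistent.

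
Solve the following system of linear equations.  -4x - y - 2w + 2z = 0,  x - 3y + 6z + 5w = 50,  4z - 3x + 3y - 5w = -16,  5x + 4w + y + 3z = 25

Row-reduce the augmented matrix:
R1 ← R1 / (-4).
R2 ← R2 − 1·R1.
R3 ← R3 + 3·R1.
R4 ← R4 − 5·R1.
R2 ← R2 / (-13/4).
R1 ← R1 − 1/4·R2.
R3 ← R3 − 15/4·R2.
R4 ← R4 + 1/4·R2.
R3 ← R3 / (10).
R2 ← R2 + 2·R3.
R4 ← R4 − 5·R3.
R4 ← R4 / (4/13).
R1 ← R1 − 11/13·R4.
R2 ← R2 + 68/65·R4.
R3 ← R3 − 11/65·R4.
Reading off the reduced rows gives x = 3, y = -6, z = 4, w = 1.

x = 3, y = -6, z = 4, w = 1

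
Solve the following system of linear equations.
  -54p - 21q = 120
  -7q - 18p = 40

Row-reduce:
R1 ← R1 / (-54).
R2 ← R2 + 18·R1.
Rank is 1 with 2 unknowns, leaving q free.

infinitely many solutions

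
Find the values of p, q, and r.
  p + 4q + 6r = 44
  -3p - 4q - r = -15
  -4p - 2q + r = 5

p = -2, q = 4, r = 5

Row-reduce the augmented matrix:
R2 ← R2 + 3·R1.
R3 ← R3 + 4·R1.
R2 ← R2 / (8).
R1 ← R1 − 4·R2.
R3 ← R3 − 14·R2.
R3 ← R3 / (-19/4).
R1 ← R1 + 5/2·R3.
R2 ← R2 − 17/8·R3.
Reading off the reduced rows gives p = -2, q = 4, r = 5.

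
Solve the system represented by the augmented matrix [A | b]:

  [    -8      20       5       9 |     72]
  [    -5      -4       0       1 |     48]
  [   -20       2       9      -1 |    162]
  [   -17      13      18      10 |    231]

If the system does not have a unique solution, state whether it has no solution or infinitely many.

x_1 = -6, x_2 = -3, x_3 = 6, x_4 = 6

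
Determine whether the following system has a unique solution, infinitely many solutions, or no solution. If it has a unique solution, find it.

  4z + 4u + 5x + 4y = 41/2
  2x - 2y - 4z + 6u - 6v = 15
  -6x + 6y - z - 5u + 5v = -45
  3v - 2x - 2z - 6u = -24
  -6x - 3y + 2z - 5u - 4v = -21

x = 5/2, y = -3, z = 2, u = 3, v = 1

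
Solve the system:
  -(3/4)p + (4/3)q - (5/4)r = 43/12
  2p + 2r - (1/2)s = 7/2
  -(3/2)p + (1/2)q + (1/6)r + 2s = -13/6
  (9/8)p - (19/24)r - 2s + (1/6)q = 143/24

no solution

Row-reduce:
R1 ← R1 / (-3/4).
R2 ← R2 − 2·R1.
R3 ← R3 + 3/2·R1.
R4 ← R4 − 9/8·R1.
R2 ← R2 / (32/9).
R1 ← R1 + 16/9·R2.
R3 ← R3 + 13/6·R2.
R4 ← R4 − 13/6·R2.
R3 ← R3 / (89/48).
R1 ← R1 − 1·R3.
R2 ← R2 + 3/8·R3.
R4 ← R4 + 89/48·R3.
Row 4 reduces to 0 = 2, a contradiction. The system is inconsistent.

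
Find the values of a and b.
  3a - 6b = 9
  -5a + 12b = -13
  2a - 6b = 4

a = 5, b = 1

Row-reduce the augmented matrix:
R1 ← R1 / (3).
R2 ← R2 + 5·R1.
R3 ← R3 − 2·R1.
R2 ← R2 / (2).
R1 ← R1 + 2·R2.
R3 ← R3 + 2·R2.
R3 reduces to 0 = 0, so the extra equation is consistent.
Reading off the reduced rows gives a = 5, b = 1.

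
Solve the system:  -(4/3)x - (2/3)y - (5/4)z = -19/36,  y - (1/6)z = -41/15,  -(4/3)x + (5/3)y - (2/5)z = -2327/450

Row-reduce the augmented matrix:
R1 ← R1 / (-4/3).
R3 ← R3 + 4/3·R1.
R1 ← R1 − 1/2·R2.
R3 ← R3 − 7/3·R2.
R3 ← R3 / (223/180).
R1 ← R1 − 49/48·R3.
R2 ← R2 + 1/6·R3.
Reading off the reduced rows gives x = 1/3, y = -5/2, z = 7/5.

x = 1/3, y = -5/2, z = 7/5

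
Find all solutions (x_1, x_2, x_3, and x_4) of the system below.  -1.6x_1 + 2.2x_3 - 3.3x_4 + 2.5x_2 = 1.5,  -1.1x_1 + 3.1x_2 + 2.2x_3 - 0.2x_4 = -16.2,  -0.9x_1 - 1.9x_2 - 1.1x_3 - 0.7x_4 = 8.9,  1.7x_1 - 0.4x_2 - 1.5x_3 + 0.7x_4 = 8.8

x_1 = 3, x_2 = -1, x_3 = -5, x_4 = -6

Row-reduce the augmented matrix:
R1 ← R1 / (-8/5).
R2 ← R2 + 11/10·R1.
R3 ← R3 + 9/10·R1.
R4 ← R4 − 17/10·R1.
R2 ← R2 / (221/160).
R1 ← R1 + 25/16·R2.
R3 ← R3 + 529/160·R2.
R4 ← R4 − 361/160·R2.
R3 ← R3 / (-1529/2210).
R1 ← R1 + 132/221·R3.
R2 ← R2 − 110/221·R3.
R4 ← R4 + 631/2210·R3.
R4 ← R4 / (-133119/15290).
R1 ← R1 + 121/139·R4.
R2 ← R2 − 819/139·R4.
R3 ← R3 + 13499/1529·R4.
Reading off the reduced rows gives x_1 = 3, x_2 = -1, x_3 = -5, x_4 = -6.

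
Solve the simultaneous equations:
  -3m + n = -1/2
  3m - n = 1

no solution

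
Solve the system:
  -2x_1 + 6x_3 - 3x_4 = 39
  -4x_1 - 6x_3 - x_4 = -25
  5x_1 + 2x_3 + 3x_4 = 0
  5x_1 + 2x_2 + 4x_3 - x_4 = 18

x_1 = -3, x_2 = 5, x_3 = 6, x_4 = 1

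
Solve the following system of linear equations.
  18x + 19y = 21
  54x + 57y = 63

Row-reduce:
R1 ← R1 / (18).
R2 ← R2 − 54·R1.
Rank is 1 with 2 unknowns, leaving y free.

infinitely many solutions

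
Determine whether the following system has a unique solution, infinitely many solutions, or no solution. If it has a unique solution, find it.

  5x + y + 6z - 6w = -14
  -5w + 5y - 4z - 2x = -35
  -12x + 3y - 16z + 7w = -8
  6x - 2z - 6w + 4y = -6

no solution

Row-reduce:
R1 ← R1 / (5).
R2 ← R2 + 2·R1.
R3 ← R3 + 12·R1.
R4 ← R4 − 6·R1.
R2 ← R2 / (27/5).
R1 ← R1 − 1/5·R2.
R3 ← R3 − 27/5·R2.
R4 ← R4 − 14/5·R2.
Swap R3 and R4.
R3 ← R3 / (-226/27).
R1 ← R1 − 34/27·R3.
R2 ← R2 + 8/27·R3.
Row 4 reduces to 0 = -1, a contradiction. The system is inconsistent.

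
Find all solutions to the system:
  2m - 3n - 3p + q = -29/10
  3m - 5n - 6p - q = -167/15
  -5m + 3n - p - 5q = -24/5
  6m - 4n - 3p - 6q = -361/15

m = -1/2, n = 5/3, p = -1/5, q = 5/2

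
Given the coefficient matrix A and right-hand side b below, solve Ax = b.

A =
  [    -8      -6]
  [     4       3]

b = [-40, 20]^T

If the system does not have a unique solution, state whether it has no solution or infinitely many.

infinitely many solutions

Row-reduce:
R1 ← R1 / (-8).
R2 ← R2 − 4·R1.
Rank is 1 with 2 unknowns, leaving x_2 free.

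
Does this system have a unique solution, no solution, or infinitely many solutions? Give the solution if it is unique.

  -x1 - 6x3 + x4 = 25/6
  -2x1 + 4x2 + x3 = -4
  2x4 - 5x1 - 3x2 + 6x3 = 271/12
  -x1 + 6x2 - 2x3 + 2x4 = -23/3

x1 = -5/2, x2 = -9/4, x3 = 0, x4 = 5/3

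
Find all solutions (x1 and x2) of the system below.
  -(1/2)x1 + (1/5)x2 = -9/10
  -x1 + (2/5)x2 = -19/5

no solution

Row-reduce:
R1 ← R1 / (-1/2).
R2 ← R2 + 1·R1.
Row 2 reduces to 0 = -2, a contradiction. The system is inconsistent.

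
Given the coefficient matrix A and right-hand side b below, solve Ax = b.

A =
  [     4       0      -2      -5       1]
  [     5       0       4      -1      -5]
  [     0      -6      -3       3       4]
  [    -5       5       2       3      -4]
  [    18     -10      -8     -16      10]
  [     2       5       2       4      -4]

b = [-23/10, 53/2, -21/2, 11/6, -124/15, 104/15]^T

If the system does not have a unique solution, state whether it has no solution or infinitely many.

x_1 = 4/5, x_2 = -4/3, x_3 = 3, x_4 = -1/2, x_5 = -2

Row-reduce the augmented matrix:
R1 ← R1 / (4).
R2 ← R2 − 5·R1.
R4 ← R4 + 5·R1.
R5 ← R5 − 18·R1.
R6 ← R6 − 2·R1.
Swap R2 and R3.
R2 ← R2 / (-6).
R4 ← R4 − 5·R2.
R5 ← R5 + 10·R2.
R6 ← R6 − 5·R2.
R3 ← R3 / (13/2).
R1 ← R1 + 1/2·R3.
R2 ← R2 − 1/2·R3.
R4 ← R4 + 3·R3.
R5 ← R5 − 6·R3.
R6 ← R6 − 1/2·R3.
R4 ← R4 / (87/52).
R1 ← R1 + 11/13·R4.
R2 ← R2 + 47/52·R4.
R3 ← R3 − 21/26·R4.
R5 ← R5 + 87/26·R4.
R6 ← R6 − 447/52·R4.
Swap R5 and R6.
R5 ← R5 / (323/29).
R1 ← R1 + 364/261·R5.
R2 ← R2 + 373/261·R5.
R3 ← R3 − 13/87·R5.
R4 ← R4 + 359/261·R5.
R6 reduces to 0 = 0, so the extra equation is consistent.
Reading off the reduced rows gives x_1 = 4/5, x_2 = -4/3, x_3 = 3, x_4 = -1/2, x_5 = -2.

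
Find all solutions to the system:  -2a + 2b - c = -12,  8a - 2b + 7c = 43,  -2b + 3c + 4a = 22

Row-reduce:
R1 ← R1 / (-2).
R2 ← R2 − 8·R1.
R3 ← R3 − 4·R1.
R2 ← R2 / (6).
R1 ← R1 + 1·R2.
R3 ← R3 − 2·R2.
Row 3 reduces to 0 = -1/3, a contradiction. The system is inconsistent.

no solution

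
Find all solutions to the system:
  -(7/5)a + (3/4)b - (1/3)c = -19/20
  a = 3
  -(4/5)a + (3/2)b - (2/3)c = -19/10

no solution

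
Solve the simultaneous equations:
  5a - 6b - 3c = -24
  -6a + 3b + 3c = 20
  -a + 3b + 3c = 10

Row-reduce the augmented matrix:
R1 ← R1 / (5).
R2 ← R2 + 6·R1.
R3 ← R3 + 1·R1.
R2 ← R2 / (-21/5).
R1 ← R1 + 6/5·R2.
R3 ← R3 − 9/5·R2.
R3 ← R3 / (15/7).
R1 ← R1 + 3/7·R3.
R2 ← R2 − 1/7·R3.
Reading off the reduced rows gives a = -2, b = 2, c = 2/3.

a = -2, b = 2, c = 2/3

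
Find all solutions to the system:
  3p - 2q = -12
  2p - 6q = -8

Row-reduce the augmented matrix:
R1 ← R1 / (3).
R2 ← R2 − 2·R1.
R2 ← R2 / (-14/3).
R1 ← R1 + 2/3·R2.
Reading off the reduced rows gives p = -4, q = 0.

p = -4, q = 0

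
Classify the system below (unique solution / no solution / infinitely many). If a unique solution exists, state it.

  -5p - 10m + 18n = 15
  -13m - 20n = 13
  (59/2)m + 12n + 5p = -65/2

no solution

Row-reduce:
R1 ← R1 / (-10).
R2 ← R2 + 13·R1.
R3 ← R3 − 59/2·R1.
R2 ← R2 / (-217/5).
R1 ← R1 + 9/5·R2.
R3 ← R3 − 651/10·R2.
Row 3 reduces to 0 = 2, a contradiction. The system is inconsistent.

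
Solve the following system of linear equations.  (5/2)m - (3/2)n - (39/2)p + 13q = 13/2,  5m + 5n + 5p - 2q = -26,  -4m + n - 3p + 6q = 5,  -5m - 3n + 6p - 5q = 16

Row-reduce:
R1 ← R1 / (5/2).
R2 ← R2 − 5·R1.
R3 ← R3 + 4·R1.
R4 ← R4 + 5·R1.
R2 ← R2 / (8).
R1 ← R1 + 3/5·R2.
R3 ← R3 + 7/5·R2.
R4 ← R4 + 6·R2.
R3 ← R3 / (-53/2).
R1 ← R1 + 9/2·R3.
R2 ← R2 − 11/2·R3.
Row 4 reduces to 0 = -1/4, a contradiction. The system is inconsistent.

no solution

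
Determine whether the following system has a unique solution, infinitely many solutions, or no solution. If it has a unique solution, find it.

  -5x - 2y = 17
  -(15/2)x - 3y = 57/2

Row-reduce:
R1 ← R1 / (-5).
R2 ← R2 + 15/2·R1.
Row 2 reduces to 0 = 3, a contradiction. The system is inconsistent.

no solution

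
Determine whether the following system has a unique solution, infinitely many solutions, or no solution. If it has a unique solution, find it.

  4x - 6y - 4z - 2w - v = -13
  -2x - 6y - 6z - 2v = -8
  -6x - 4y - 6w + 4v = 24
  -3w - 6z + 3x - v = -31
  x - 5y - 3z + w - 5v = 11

Row-reduce the augmented matrix:
R1 ← R1 / (4).
R2 ← R2 + 2·R1.
R3 ← R3 + 6·R1.
R4 ← R4 − 3·R1.
R5 ← R5 − 1·R1.
R2 ← R2 / (-9).
R1 ← R1 + 3/2·R2.
R3 ← R3 + 13·R2.
R4 ← R4 − 9/2·R2.
R5 ← R5 + 7/2·R2.
R3 ← R3 / (50/9).
R1 ← R1 − 1/3·R3.
R2 ← R2 − 8/9·R3.
R4 ← R4 + 7·R3.
R5 ← R5 − 10/9·R3.
R4 ← R4 / (-288/25).
R1 ← R1 − 3/25·R4.
R2 ← R2 − 33/25·R4.
R3 ← R3 + 34/25·R4.
R5 ← R5 − 17/5·R4.
R5 ← R5 / (-913/288).
R1 ← R1 + 13/96·R5.
R2 ← R2 − 1/96·R5.
R3 ← R3 − 53/144·R5.
R4 ← R4 + 155/288·R5.
Reading off the reduced rows gives x = -3, y = -2, z = 6, w = -3, v = -5.

x = -3, y = -2, z = 6, w = -3, v = -5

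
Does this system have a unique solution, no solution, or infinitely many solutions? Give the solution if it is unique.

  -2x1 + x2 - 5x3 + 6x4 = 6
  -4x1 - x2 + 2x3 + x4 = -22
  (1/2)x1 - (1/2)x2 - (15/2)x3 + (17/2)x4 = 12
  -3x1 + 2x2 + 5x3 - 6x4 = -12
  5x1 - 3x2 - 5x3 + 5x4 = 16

no solution

Row-reduce:
R1 ← R1 / (-2).
R2 ← R2 + 4·R1.
R3 ← R3 − 1/2·R1.
R4 ← R4 + 3·R1.
R5 ← R5 − 5·R1.
R2 ← R2 / (-3).
R1 ← R1 + 1/2·R2.
R3 ← R3 + 1/4·R2.
R4 ← R4 − 1/2·R2.
R5 ← R5 + 1/2·R2.
R3 ← R3 / (-39/4).
R1 ← R1 − 1/2·R3.
R2 ← R2 + 4·R3.
R4 ← R4 − 29/2·R3.
R5 ← R5 + 39/2·R3.
R4 ← R4 / (-70/117).
R1 ← R1 + 71/117·R4.
R2 ← R2 + 95/117·R4.
R3 ← R3 + 131/117·R4.
Row 5 reduces to 0 = 4, a contradiction. The system is inconsistent.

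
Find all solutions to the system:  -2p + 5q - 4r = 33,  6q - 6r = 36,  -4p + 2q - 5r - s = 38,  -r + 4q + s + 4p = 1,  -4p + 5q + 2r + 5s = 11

Row-reduce:
R1 ← R1 / (-2).
R3 ← R3 + 4·R1.
R4 ← R4 − 4·R1.
R5 ← R5 + 4·R1.
R2 ← R2 / (6).
R1 ← R1 + 5/2·R2.
R3 ← R3 + 8·R2.
R4 ← R4 − 14·R2.
R5 ← R5 + 5·R2.
R3 ← R3 / (-5).
R1 ← R1 + 1/2·R3.
R2 ← R2 + 1·R3.
R4 ← R4 − 5·R3.
R5 ← R5 − 5·R3.
Swap R4 and R5.
R4 ← R4 / (4).
R1 ← R1 − 1/10·R4.
R2 ← R2 − 1/5·R4.
R3 ← R3 − 1/5·R4.
Row 5 reduces to 0 = 3, a contradiction. The system is inconsistent.

no solution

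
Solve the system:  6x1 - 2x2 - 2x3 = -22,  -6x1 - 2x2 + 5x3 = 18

Row-reduce:
R1 ← R1 / (6).
R2 ← R2 + 6·R1.
R2 ← R2 / (-4).
R1 ← R1 + 1/3·R2.
Rank is 2 with 3 unknowns, leaving x3 free.

infinitely many solutions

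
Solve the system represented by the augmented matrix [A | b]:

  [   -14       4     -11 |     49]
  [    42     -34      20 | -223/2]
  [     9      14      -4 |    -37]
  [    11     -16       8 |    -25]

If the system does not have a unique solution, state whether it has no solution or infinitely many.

Row-reduce:
R1 ← R1 / (-14).
R2 ← R2 − 42·R1.
R3 ← R3 − 9·R1.
R4 ← R4 − 11·R1.
R2 ← R2 / (-22).
R1 ← R1 + 2/7·R2.
R3 ← R3 − 116/7·R2.
R4 ← R4 + 90/7·R2.
R3 ← R3 / (-459/22).
R1 ← R1 − 21/22·R3.
R2 ← R2 − 13/22·R3.
R4 ← R4 − 153/22·R3.
Row 4 reduces to 0 = -1/6, a contradiction. The system is inconsistent.

no solution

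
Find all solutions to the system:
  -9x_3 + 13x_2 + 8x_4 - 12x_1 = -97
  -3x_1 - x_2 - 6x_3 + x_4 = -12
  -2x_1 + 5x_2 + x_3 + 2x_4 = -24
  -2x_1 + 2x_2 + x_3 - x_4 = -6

Row-reduce:
R1 ← R1 / (-12).
R2 ← R2 + 3·R1.
R3 ← R3 + 2·R1.
R4 ← R4 + 2·R1.
R2 ← R2 / (-17/4).
R1 ← R1 + 13/12·R2.
R3 ← R3 − 17/6·R2.
R4 ← R4 + 1/6·R2.
Swap R3 and R4.
R3 ← R3 / (45/17).
R1 ← R1 − 29/17·R3.
R2 ← R2 − 15/17·R3.
Row 4 reduces to 0 = 1/3, a contradiction. The system is inconsistent.

no solution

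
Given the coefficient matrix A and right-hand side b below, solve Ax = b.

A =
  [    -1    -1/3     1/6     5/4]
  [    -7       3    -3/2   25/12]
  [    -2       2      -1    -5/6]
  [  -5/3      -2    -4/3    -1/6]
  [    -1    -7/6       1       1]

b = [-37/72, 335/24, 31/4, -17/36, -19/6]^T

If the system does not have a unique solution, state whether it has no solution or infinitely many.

Row-reduce the augmented matrix:
R1 ← R1 / (-1).
R2 ← R2 + 7·R1.
R3 ← R3 + 2·R1.
R4 ← R4 + 5/3·R1.
R5 ← R5 + 1·R1.
R2 ← R2 / (16/3).
R1 ← R1 − 1/3·R2.
R3 ← R3 − 8/3·R2.
R4 ← R4 + 13/9·R2.
R5 ← R5 + 5/6·R2.
Swap R3 and R4.
R3 ← R3 / (-7/3).
R2 ← R2 + 1/2·R3.
R5 ← R5 − 5/12·R3.
Swap R4 and R5.
R4 ← R4 / (-127/63).
R1 ← R1 + 5/6·R4.
R2 ← R2 + 8/21·R4.
R3 ← R3 − 73/42·R4.
R5 reduces to 0 = 0, so the extra equation is consistent.
Reading off the reduced rows gives x_1 = -1, x_2 = 2, x_3 = -4/3, x_4 = -1/2.

x_1 = -1, x_2 = 2, x_3 = -4/3, x_4 = -1/2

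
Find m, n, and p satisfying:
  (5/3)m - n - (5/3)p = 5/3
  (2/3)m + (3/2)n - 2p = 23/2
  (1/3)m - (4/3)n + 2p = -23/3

m = 3, n = 5, p = -1

Row-reduce the augmented matrix:
R1 ← R1 / (5/3).
R2 ← R2 − 2/3·R1.
R3 ← R3 − 1/3·R1.
R2 ← R2 / (19/10).
R1 ← R1 + 3/5·R2.
R3 ← R3 + 17/15·R2.
R3 ← R3 / (263/171).
R1 ← R1 + 27/19·R3.
R2 ← R2 + 40/57·R3.
Reading off the reduced rows gives m = 3, n = 5, p = -1.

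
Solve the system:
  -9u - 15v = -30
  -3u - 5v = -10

infinitely many solutions

Row-reduce:
R1 ← R1 / (-9).
R2 ← R2 + 3·R1.
Rank is 1 with 2 unknowns, leaving v free.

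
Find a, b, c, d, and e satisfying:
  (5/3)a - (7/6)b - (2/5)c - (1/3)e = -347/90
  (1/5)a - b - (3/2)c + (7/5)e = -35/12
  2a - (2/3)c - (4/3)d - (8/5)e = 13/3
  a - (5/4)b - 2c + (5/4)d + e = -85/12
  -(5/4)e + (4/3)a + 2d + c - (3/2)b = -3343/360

a = -7/3, b = 6/5, c = -3/2, d = -3, e = -5/2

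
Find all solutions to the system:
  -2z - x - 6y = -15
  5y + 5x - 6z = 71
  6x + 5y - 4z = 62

Row-reduce the augmented matrix:
R1 ← R1 / (-1).
R2 ← R2 − 5·R1.
R3 ← R3 − 6·R1.
R2 ← R2 / (-25).
R1 ← R1 − 6·R2.
R3 ← R3 + 31·R2.
R3 ← R3 / (96/25).
R1 ← R1 + 46/25·R3.
R2 ← R2 − 16/25·R3.
Reading off the reduced rows gives x = 3, y = 4, z = -6.

x = 3, y = 4, z = -6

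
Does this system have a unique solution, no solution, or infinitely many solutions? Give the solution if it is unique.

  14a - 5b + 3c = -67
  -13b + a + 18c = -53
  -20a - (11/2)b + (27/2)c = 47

no solution

Row-reduce:
R1 ← R1 / (14).
R2 ← R2 − 1·R1.
R3 ← R3 + 20·R1.
R2 ← R2 / (-177/14).
R1 ← R1 + 5/14·R2.
R3 ← R3 + 177/14·R2.
Row 3 reduces to 0 = -1/2, a contradiction. The system is inconsistent.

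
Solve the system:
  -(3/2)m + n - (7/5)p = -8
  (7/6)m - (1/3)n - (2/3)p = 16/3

infinitely many solutions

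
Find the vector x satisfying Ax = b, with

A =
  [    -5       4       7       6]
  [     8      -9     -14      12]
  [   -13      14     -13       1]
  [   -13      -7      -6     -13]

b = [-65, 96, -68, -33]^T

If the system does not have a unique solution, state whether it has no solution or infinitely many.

x_1 = 6, x_2 = -2, x_3 = -3, x_4 = -1

Row-reduce the augmented matrix:
R1 ← R1 / (-5).
R2 ← R2 − 8·R1.
R3 ← R3 + 13·R1.
R4 ← R4 + 13·R1.
R2 ← R2 / (-13/5).
R1 ← R1 + 4/5·R2.
R3 ← R3 − 18/5·R2.
R4 ← R4 + 87/5·R2.
R3 ← R3 / (-456/13).
R1 ← R1 + 7/13·R3.
R2 ← R2 − 14/13·R3.
R4 ← R4 + 71/13·R3.
R4 ← R4 / (-80045/456).
R1 ← R1 + 3685/456·R4.
R2 ← R2 + 1787/228·R4.
R3 ← R3 + 199/456·R4.
Reading off the reduced rows gives x_1 = 6, x_2 = -2, x_3 = -3, x_4 = -1.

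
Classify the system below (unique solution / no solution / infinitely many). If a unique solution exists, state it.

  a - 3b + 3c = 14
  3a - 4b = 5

Row-reduce:
R2 ← R2 − 3·R1.
R2 ← R2 / (5).
R1 ← R1 + 3·R2.
Rank is 2 with 3 unknowns, leaving c free.

infinitely many solutions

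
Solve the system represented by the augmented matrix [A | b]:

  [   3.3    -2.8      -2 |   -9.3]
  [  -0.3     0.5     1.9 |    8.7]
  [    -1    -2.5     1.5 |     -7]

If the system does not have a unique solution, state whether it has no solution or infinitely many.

Row-reduce the augmented matrix:
R1 ← R1 / (33/10).
R2 ← R2 + 3/10·R1.
R3 ← R3 + 1·R1.
R2 ← R2 / (27/110).
R1 ← R1 + 28/33·R2.
R3 ← R3 + 221/66·R2.
R3 ← R3 / (73/3).
R1 ← R1 − 16/3·R3.
R2 ← R2 − 7·R3.
Reading off the reduced rows gives x_1 = 3, x_2 = 4, x_3 = 4.

x_1 = 3, x_2 = 4, x_3 = 4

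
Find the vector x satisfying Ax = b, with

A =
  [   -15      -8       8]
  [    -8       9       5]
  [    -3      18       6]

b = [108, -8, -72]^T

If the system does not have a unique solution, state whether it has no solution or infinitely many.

Row-reduce the augmented matrix:
R1 ← R1 / (-15).
R2 ← R2 + 8·R1.
R3 ← R3 + 3·R1.
R2 ← R2 / (199/15).
R1 ← R1 − 8/15·R2.
R3 ← R3 − 98/5·R2.
R3 ← R3 / (660/199).
R1 ← R1 + 112/199·R3.
R2 ← R2 − 11/199·R3.
Reading off the reduced rows gives x_1 = -4, x_2 = -5, x_3 = 1.

x_1 = -4, x_2 = -5, x_3 = 1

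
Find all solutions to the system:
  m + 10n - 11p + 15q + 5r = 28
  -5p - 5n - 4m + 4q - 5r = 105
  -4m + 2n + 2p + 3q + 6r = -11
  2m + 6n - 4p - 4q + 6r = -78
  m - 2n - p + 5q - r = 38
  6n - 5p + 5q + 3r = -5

Row-reduce the augmented matrix:
R2 ← R2 + 4·R1.
R3 ← R3 + 4·R1.
R4 ← R4 − 2·R1.
R5 ← R5 − 1·R1.
R2 ← R2 / (35).
R1 ← R1 − 10·R2.
R3 ← R3 − 42·R2.
R4 ← R4 + 14·R2.
R5 ← R5 + 12·R2.
R6 ← R6 − 6·R2.
R3 ← R3 / (84/5).
R1 ← R1 − 3·R3.
R2 ← R2 + 7/5·R3.
R4 ← R4 + 8/5·R3.
R5 ← R5 + 34/5·R3.
R6 ← R6 − 17/5·R3.
R4 ← R4 / (-68/7).
R1 ← R1 + 23/28·R4.
R2 ← R2 − 19/28·R4.
R3 ← R3 + 23/28·R4.
R5 ← R5 − 89/14·R4.
R6 ← R6 + 89/28·R4.
R5 ← R5 / (5981/1428).
R1 ← R1 + 2707/2856·R5.
R2 ← R2 − 3679/2856·R5.
R3 ← R3 − 33/136·R5.
R4 ← R4 + 29/102·R5.
R6 ← R6 + 5981/2856·R5.
R6 reduces to 0 = 0, so the extra equation is consistent.
Reading off the reduced rows gives m = -5, n = -5, p = -3, q = 5, r = -5.

m = -5, n = -5, p = -3, q = 5, r = -5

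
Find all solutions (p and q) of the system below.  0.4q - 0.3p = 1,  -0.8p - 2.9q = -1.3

p = -2, q = 1

Row-reduce the augmented matrix:
R1 ← R1 / (-3/10).
R2 ← R2 + 4/5·R1.
R2 ← R2 / (-119/30).
R1 ← R1 + 4/3·R2.
Reading off the reduced rows gives p = -2, q = 1.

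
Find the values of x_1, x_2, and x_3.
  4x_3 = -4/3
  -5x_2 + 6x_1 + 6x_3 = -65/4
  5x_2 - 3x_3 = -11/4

Row-reduce the augmented matrix:
Swap R1 and R2.
R1 ← R1 / (6).
Swap R2 and R3.
R2 ← R2 / (5).
R1 ← R1 + 5/6·R2.
R3 ← R3 / (4).
R1 ← R1 − 1/2·R3.
R2 ← R2 + 3/5·R3.
Reading off the reduced rows gives x_1 = -3, x_2 = -3/4, x_3 = -1/3.

x_1 = -3, x_2 = -3/4, x_3 = -1/3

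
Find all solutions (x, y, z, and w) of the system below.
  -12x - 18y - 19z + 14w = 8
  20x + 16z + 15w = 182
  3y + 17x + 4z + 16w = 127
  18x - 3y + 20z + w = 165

Row-reduce the augmented matrix:
R1 ← R1 / (-12).
R2 ← R2 − 20·R1.
R3 ← R3 − 17·R1.
R4 ← R4 − 18·R1.
R2 ← R2 / (-30).
R1 ← R1 − 3/2·R2.
R3 ← R3 + 45/2·R2.
R4 ← R4 + 30·R2.
R3 ← R3 / (-67/6).
R1 ← R1 − 4/5·R3.
R2 ← R2 − 47/90·R3.
R4 ← R4 − 43/6·R3.
R4 ← R4 / (-3159/268).
R1 ← R1 − 337/268·R4.
R2 ← R2 + 761/804·R4.
R3 ← R3 + 85/134·R4.
Reading off the reduced rows gives x = 6, y = -5, z = 2, w = 2.

x = 6, y = -5, z = 2, w = 2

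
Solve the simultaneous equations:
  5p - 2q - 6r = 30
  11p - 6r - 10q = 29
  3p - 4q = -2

no solution

Row-reduce:
R1 ← R1 / (5).
R2 ← R2 − 11·R1.
R3 ← R3 − 3·R1.
R2 ← R2 / (-28/5).
R1 ← R1 + 2/5·R2.
R3 ← R3 + 14/5·R2.
Row 3 reduces to 0 = -3/2, a contradiction. The system is inconsistent.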